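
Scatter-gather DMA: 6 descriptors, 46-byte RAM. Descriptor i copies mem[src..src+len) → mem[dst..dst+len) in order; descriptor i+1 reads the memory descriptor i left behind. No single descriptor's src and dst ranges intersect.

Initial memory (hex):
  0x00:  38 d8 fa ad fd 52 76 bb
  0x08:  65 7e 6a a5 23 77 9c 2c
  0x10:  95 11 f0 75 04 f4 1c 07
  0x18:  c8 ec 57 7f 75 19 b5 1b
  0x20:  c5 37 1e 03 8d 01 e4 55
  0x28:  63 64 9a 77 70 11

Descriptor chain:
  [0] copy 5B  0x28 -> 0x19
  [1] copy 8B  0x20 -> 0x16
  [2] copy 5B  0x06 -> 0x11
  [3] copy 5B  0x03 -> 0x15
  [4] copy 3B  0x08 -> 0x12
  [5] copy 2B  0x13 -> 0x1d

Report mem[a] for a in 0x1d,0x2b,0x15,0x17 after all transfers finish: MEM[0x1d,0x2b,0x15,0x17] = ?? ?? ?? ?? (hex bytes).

#0 dst[0x19+5] := {0x63,0x64,0x9a,0x77,0x70}
#1 dst[0x16+8] := {0xc5,0x37,0x1e,0x03,0x8d,0x01,0xe4,0x55}
#2 dst[0x11+5] := {0x76,0xbb,0x65,0x7e,0x6a}
#3 dst[0x15+5] := {0xad,0xfd,0x52,0x76,0xbb}
#4 dst[0x12+3] := {0x65,0x7e,0x6a}
#5 dst[0x1d+2] := {0x7e,0x6a}
query mem[0x1d]=0x7e, mem[0x2b]=0x77, mem[0x15]=0xad, mem[0x17]=0x52

MEM[0x1d,0x2b,0x15,0x17] = 7e 77 ad 52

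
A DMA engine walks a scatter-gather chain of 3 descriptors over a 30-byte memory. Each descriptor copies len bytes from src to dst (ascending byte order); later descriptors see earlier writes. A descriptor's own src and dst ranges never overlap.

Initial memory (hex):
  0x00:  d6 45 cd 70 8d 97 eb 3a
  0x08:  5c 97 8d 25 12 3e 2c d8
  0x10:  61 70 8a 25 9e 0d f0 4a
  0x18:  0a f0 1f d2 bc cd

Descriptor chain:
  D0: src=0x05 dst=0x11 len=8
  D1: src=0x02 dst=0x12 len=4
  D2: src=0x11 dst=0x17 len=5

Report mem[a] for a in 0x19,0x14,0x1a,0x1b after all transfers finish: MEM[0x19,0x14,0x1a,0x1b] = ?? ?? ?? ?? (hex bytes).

[0] 0x05->0x11 len=8 : 97 eb 3a 5c 97 8d 25 12
[1] 0x02->0x12 len=4 : cd 70 8d 97
[2] 0x11->0x17 len=5 : 97 cd 70 8d 97
query mem[0x19]=0x70, mem[0x14]=0x8d, mem[0x1a]=0x8d, mem[0x1b]=0x97

MEM[0x19,0x14,0x1a,0x1b] = 70 8d 8d 97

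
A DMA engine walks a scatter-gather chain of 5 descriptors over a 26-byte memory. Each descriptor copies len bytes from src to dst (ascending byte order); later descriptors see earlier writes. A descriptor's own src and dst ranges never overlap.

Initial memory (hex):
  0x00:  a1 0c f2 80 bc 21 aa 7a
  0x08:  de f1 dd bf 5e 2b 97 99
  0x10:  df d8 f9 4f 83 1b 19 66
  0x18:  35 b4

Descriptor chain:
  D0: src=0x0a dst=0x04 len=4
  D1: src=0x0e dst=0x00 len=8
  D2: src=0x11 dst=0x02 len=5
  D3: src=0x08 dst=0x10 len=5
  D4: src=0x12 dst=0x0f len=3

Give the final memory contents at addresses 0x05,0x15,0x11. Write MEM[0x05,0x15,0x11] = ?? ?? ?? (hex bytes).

MEM[0x05,0x15,0x11] = 83 1b 5e

D0: mem[0x04..0x07] <- [dd bf 5e 2b]
D1: mem[0x00..0x07] <- [97 99 df d8 f9 4f 83 1b]
D2: mem[0x02..0x06] <- [d8 f9 4f 83 1b]
D3: mem[0x10..0x14] <- [de f1 dd bf 5e]
D4: mem[0x0f..0x11] <- [dd bf 5e]
query mem[0x05]=0x83, mem[0x15]=0x1b, mem[0x11]=0x5e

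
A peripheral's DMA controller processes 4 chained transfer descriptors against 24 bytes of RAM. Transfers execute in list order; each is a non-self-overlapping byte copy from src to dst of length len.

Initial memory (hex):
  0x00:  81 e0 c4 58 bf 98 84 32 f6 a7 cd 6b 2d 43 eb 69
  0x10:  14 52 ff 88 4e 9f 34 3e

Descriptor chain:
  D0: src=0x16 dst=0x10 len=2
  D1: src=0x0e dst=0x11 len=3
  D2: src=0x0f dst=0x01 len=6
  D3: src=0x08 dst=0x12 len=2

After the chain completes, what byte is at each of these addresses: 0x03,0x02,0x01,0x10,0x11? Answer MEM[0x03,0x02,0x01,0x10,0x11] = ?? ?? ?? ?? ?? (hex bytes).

MEM[0x03,0x02,0x01,0x10,0x11] = eb 34 69 34 eb

  after D0: wrote 2B at 0x10 = 343e
  after D1: wrote 3B at 0x11 = eb6934
  after D2: wrote 6B at 0x01 = 6934eb69344e
  after D3: wrote 2B at 0x12 = f6a7
query mem[0x03]=0xeb, mem[0x02]=0x34, mem[0x01]=0x69, mem[0x10]=0x34, mem[0x11]=0xeb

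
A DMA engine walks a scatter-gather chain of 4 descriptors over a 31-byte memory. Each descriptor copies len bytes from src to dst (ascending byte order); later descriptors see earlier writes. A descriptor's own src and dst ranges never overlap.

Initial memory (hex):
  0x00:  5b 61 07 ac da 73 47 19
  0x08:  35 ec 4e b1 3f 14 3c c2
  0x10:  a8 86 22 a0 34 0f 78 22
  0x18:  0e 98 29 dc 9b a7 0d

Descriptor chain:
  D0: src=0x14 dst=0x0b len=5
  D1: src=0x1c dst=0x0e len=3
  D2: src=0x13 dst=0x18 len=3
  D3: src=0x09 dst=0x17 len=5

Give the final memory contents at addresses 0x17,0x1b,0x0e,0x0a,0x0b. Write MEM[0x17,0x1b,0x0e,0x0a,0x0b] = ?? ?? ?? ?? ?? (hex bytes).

D0: mem[0x0b..0x0f] <- [34 0f 78 22 0e]
D1: mem[0x0e..0x10] <- [9b a7 0d]
D2: mem[0x18..0x1a] <- [a0 34 0f]
D3: mem[0x17..0x1b] <- [ec 4e 34 0f 78]
query mem[0x17]=0xec, mem[0x1b]=0x78, mem[0x0e]=0x9b, mem[0x0a]=0x4e, mem[0x0b]=0x34

MEM[0x17,0x1b,0x0e,0x0a,0x0b] = ec 78 9b 4e 34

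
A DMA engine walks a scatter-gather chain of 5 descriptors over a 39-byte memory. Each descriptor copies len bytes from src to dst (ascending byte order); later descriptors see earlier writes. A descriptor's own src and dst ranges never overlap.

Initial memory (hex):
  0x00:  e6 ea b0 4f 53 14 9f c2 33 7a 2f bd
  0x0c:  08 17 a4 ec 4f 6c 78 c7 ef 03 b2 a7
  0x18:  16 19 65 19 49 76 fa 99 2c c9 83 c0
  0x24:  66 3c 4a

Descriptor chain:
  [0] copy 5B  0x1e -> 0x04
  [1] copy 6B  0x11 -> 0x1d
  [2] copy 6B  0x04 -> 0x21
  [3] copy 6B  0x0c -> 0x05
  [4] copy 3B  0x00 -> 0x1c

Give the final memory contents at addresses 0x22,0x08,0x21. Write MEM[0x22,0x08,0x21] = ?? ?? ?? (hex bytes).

MEM[0x22,0x08,0x21] = 99 ec fa

[0] 0x1e->0x04 len=5 : fa 99 2c c9 83
[1] 0x11->0x1d len=6 : 6c 78 c7 ef 03 b2
[2] 0x04->0x21 len=6 : fa 99 2c c9 83 7a
[3] 0x0c->0x05 len=6 : 08 17 a4 ec 4f 6c
[4] 0x00->0x1c len=3 : e6 ea b0
query mem[0x22]=0x99, mem[0x08]=0xec, mem[0x21]=0xfa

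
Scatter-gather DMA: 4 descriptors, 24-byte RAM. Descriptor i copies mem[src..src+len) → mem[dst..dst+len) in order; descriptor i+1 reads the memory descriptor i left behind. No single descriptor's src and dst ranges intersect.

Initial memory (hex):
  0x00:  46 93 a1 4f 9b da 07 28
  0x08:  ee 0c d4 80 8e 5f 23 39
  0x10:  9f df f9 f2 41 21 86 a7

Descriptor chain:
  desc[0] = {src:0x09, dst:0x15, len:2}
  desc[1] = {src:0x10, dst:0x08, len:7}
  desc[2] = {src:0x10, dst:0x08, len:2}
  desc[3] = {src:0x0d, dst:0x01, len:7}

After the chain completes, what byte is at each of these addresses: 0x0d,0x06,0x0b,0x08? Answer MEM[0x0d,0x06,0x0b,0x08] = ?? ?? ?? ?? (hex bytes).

[0] 0x09->0x15 len=2 : 0c d4
[1] 0x10->0x08 len=7 : 9f df f9 f2 41 0c d4
[2] 0x10->0x08 len=2 : 9f df
[3] 0x0d->0x01 len=7 : 0c d4 39 9f df f9 f2
query mem[0x0d]=0x0c, mem[0x06]=0xf9, mem[0x0b]=0xf2, mem[0x08]=0x9f

MEM[0x0d,0x06,0x0b,0x08] = 0c f9 f2 9f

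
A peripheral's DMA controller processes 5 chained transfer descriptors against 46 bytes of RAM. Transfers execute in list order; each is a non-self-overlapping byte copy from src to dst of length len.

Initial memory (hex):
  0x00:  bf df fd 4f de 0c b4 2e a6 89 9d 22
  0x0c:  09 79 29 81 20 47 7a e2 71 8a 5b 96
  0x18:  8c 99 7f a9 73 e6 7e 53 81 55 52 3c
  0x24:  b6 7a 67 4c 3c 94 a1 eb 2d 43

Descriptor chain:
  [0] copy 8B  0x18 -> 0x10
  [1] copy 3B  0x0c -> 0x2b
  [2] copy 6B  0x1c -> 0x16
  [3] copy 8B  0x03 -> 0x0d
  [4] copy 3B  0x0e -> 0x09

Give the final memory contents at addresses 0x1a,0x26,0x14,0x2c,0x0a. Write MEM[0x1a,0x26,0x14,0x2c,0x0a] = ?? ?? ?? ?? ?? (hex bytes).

MEM[0x1a,0x26,0x14,0x2c,0x0a] = 81 67 9d 79 0c

[0] 0x18->0x10 len=8 : 8c 99 7f a9 73 e6 7e 53
[1] 0x0c->0x2b len=3 : 09 79 29
[2] 0x1c->0x16 len=6 : 73 e6 7e 53 81 55
[3] 0x03->0x0d len=8 : 4f de 0c b4 2e a6 89 9d
[4] 0x0e->0x09 len=3 : de 0c b4
query mem[0x1a]=0x81, mem[0x26]=0x67, mem[0x14]=0x9d, mem[0x2c]=0x79, mem[0x0a]=0x0c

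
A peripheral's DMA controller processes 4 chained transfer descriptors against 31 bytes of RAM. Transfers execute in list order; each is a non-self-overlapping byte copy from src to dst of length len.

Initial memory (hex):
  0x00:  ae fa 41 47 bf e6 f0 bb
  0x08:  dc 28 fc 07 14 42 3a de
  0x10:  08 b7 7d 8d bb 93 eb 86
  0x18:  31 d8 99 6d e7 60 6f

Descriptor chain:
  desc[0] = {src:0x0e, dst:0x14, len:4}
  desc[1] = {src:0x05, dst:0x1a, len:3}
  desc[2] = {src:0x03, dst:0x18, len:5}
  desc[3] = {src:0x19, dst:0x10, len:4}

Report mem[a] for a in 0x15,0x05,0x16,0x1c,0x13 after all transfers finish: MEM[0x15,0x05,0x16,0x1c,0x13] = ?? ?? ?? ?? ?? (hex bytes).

#0 dst[0x14+4] := {0x3a,0xde,0x08,0xb7}
#1 dst[0x1a+3] := {0xe6,0xf0,0xbb}
#2 dst[0x18+5] := {0x47,0xbf,0xe6,0xf0,0xbb}
#3 dst[0x10+4] := {0xbf,0xe6,0xf0,0xbb}
query mem[0x15]=0xde, mem[0x05]=0xe6, mem[0x16]=0x08, mem[0x1c]=0xbb, mem[0x13]=0xbb

MEM[0x15,0x05,0x16,0x1c,0x13] = de e6 08 bb bb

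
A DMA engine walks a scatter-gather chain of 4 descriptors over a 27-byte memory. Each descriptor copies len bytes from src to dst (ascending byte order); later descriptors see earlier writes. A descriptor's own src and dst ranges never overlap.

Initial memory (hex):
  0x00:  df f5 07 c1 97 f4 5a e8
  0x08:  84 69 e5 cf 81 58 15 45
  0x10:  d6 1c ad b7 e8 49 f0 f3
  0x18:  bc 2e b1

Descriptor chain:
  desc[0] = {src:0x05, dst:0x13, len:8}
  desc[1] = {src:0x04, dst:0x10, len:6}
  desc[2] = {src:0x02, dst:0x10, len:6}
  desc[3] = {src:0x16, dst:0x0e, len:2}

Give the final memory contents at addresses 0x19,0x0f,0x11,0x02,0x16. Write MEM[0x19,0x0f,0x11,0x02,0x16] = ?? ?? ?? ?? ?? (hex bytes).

D0: mem[0x13..0x1a] <- [f4 5a e8 84 69 e5 cf 81]
D1: mem[0x10..0x15] <- [97 f4 5a e8 84 69]
D2: mem[0x10..0x15] <- [07 c1 97 f4 5a e8]
D3: mem[0x0e..0x0f] <- [84 69]
query mem[0x19]=0xcf, mem[0x0f]=0x69, mem[0x11]=0xc1, mem[0x02]=0x07, mem[0x16]=0x84

MEM[0x19,0x0f,0x11,0x02,0x16] = cf 69 c1 07 84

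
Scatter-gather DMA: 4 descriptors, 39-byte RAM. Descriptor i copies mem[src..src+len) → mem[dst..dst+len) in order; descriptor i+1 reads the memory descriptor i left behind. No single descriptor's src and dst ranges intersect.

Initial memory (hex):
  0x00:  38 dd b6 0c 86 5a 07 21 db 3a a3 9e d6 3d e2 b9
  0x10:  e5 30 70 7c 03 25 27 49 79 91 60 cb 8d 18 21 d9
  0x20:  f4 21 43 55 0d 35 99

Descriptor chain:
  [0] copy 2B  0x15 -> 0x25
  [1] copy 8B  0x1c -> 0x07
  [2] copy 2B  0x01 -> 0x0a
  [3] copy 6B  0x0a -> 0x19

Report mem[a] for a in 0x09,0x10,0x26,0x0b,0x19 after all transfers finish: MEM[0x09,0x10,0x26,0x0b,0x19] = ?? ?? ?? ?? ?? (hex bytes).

[0] 0x15->0x25 len=2 : 25 27
[1] 0x1c->0x07 len=8 : 8d 18 21 d9 f4 21 43 55
[2] 0x01->0x0a len=2 : dd b6
[3] 0x0a->0x19 len=6 : dd b6 21 43 55 b9
query mem[0x09]=0x21, mem[0x10]=0xe5, mem[0x26]=0x27, mem[0x0b]=0xb6, mem[0x19]=0xdd

MEM[0x09,0x10,0x26,0x0b,0x19] = 21 e5 27 b6 dd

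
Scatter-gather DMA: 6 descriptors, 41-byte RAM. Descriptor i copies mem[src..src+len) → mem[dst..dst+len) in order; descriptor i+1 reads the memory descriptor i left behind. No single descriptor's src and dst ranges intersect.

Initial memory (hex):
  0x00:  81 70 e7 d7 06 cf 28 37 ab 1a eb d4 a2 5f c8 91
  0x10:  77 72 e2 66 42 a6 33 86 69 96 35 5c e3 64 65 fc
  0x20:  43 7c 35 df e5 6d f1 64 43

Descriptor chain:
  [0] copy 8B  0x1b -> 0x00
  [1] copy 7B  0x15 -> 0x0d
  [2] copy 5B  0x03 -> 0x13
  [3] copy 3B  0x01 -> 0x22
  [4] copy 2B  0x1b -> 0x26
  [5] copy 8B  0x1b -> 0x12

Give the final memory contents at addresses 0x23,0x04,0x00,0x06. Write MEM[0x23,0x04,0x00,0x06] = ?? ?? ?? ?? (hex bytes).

[0] 0x1b->0x00 len=8 : 5c e3 64 65 fc 43 7c 35
[1] 0x15->0x0d len=7 : a6 33 86 69 96 35 5c
[2] 0x03->0x13 len=5 : 65 fc 43 7c 35
[3] 0x01->0x22 len=3 : e3 64 65
[4] 0x1b->0x26 len=2 : 5c e3
[5] 0x1b->0x12 len=8 : 5c e3 64 65 fc 43 7c e3
query mem[0x23]=0x64, mem[0x04]=0xfc, mem[0x00]=0x5c, mem[0x06]=0x7c

MEM[0x23,0x04,0x00,0x06] = 64 fc 5c 7c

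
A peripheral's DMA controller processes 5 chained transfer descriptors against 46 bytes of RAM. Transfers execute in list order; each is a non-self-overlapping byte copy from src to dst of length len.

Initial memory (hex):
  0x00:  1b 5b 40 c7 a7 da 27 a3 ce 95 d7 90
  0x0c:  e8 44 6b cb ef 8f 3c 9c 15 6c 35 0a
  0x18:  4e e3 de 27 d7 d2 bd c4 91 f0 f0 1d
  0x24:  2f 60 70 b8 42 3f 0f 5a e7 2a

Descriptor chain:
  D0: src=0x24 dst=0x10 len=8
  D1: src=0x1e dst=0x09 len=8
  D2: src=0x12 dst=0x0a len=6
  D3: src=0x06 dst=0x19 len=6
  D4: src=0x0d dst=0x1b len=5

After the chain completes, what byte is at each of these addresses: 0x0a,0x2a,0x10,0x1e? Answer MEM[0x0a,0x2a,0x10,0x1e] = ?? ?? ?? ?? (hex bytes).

MEM[0x0a,0x2a,0x10,0x1e] = 70 0f 60 60

  after D0: wrote 8B at 0x10 = 2f6070b8423f0f5a
  after D1: wrote 8B at 0x09 = bdc491f0f01d2f60
  after D2: wrote 6B at 0x0a = 70b8423f0f5a
  after D3: wrote 6B at 0x19 = 27a3cebd70b8
  after D4: wrote 5B at 0x1b = 3f0f5a6060
query mem[0x0a]=0x70, mem[0x2a]=0x0f, mem[0x10]=0x60, mem[0x1e]=0x60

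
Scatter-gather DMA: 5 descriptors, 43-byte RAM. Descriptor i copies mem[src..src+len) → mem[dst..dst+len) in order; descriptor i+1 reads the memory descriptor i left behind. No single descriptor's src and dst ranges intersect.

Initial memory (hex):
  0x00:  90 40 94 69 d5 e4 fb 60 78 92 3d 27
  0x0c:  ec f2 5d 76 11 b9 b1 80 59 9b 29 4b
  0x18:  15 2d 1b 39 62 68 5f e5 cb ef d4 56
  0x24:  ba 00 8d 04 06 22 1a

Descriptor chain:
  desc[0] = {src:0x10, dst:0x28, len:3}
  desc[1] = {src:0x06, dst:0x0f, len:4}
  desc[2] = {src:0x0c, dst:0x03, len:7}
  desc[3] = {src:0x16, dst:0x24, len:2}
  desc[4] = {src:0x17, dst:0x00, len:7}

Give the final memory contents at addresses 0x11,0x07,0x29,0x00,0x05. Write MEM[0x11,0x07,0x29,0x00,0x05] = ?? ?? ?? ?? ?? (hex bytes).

  after D0: wrote 3B at 0x28 = 11b9b1
  after D1: wrote 4B at 0x0f = fb607892
  after D2: wrote 7B at 0x03 = ecf25dfb607892
  after D3: wrote 2B at 0x24 = 294b
  after D4: wrote 7B at 0x00 = 4b152d1b396268
query mem[0x11]=0x78, mem[0x07]=0x60, mem[0x29]=0xb9, mem[0x00]=0x4b, mem[0x05]=0x62

MEM[0x11,0x07,0x29,0x00,0x05] = 78 60 b9 4b 62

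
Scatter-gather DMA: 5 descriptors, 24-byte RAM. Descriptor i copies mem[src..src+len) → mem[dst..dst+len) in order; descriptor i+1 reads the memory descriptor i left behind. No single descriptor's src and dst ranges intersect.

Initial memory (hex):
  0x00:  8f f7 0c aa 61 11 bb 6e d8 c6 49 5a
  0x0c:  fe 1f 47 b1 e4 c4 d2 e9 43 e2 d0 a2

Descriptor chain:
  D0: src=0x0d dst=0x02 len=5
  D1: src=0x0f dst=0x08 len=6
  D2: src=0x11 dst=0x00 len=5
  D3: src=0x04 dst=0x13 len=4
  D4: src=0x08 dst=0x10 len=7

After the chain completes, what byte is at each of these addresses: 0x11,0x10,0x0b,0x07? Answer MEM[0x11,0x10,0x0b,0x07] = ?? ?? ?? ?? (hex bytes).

#0 dst[0x02+5] := {0x1f,0x47,0xb1,0xe4,0xc4}
#1 dst[0x08+6] := {0xb1,0xe4,0xc4,0xd2,0xe9,0x43}
#2 dst[0x00+5] := {0xc4,0xd2,0xe9,0x43,0xe2}
#3 dst[0x13+4] := {0xe2,0xe4,0xc4,0x6e}
#4 dst[0x10+7] := {0xb1,0xe4,0xc4,0xd2,0xe9,0x43,0x47}
query mem[0x11]=0xe4, mem[0x10]=0xb1, mem[0x0b]=0xd2, mem[0x07]=0x6e

MEM[0x11,0x10,0x0b,0x07] = e4 b1 d2 6e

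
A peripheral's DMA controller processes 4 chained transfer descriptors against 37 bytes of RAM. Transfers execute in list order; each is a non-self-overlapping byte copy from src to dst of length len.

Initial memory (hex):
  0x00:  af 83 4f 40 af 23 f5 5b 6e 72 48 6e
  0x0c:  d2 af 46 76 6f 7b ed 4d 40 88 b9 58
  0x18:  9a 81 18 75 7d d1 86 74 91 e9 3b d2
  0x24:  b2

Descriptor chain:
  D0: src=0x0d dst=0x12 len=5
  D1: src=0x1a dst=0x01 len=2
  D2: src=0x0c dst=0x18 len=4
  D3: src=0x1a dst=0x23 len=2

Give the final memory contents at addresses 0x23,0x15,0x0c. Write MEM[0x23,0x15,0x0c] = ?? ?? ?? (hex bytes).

#0 dst[0x12+5] := {0xaf,0x46,0x76,0x6f,0x7b}
#1 dst[0x01+2] := {0x18,0x75}
#2 dst[0x18+4] := {0xd2,0xaf,0x46,0x76}
#3 dst[0x23+2] := {0x46,0x76}
query mem[0x23]=0x46, mem[0x15]=0x6f, mem[0x0c]=0xd2

MEM[0x23,0x15,0x0c] = 46 6f d2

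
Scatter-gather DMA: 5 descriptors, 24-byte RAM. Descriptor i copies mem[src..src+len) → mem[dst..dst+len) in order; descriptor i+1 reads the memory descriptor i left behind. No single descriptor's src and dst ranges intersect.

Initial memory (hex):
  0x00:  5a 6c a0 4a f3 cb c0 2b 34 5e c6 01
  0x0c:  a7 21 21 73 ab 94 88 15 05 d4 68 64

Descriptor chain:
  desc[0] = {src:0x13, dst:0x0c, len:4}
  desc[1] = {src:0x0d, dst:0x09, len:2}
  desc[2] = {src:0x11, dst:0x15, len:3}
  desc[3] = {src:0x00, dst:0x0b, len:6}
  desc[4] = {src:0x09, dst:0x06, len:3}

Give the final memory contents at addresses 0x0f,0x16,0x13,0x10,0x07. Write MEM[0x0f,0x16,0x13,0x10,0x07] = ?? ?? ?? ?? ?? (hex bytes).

  after D0: wrote 4B at 0x0c = 1505d468
  after D1: wrote 2B at 0x09 = 05d4
  after D2: wrote 3B at 0x15 = 948815
  after D3: wrote 6B at 0x0b = 5a6ca04af3cb
  after D4: wrote 3B at 0x06 = 05d45a
query mem[0x0f]=0xf3, mem[0x16]=0x88, mem[0x13]=0x15, mem[0x10]=0xcb, mem[0x07]=0xd4

MEM[0x0f,0x16,0x13,0x10,0x07] = f3 88 15 cb d4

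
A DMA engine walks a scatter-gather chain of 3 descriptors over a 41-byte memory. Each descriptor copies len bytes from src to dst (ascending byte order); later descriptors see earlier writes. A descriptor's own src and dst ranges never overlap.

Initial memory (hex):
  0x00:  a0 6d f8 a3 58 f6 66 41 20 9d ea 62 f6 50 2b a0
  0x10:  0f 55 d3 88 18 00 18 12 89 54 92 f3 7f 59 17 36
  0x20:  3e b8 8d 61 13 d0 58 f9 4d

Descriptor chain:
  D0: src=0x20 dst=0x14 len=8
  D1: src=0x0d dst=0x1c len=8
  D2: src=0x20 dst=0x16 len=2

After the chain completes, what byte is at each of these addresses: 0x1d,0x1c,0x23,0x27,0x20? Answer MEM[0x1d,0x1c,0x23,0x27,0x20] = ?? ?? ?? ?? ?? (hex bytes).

MEM[0x1d,0x1c,0x23,0x27,0x20] = 2b 50 3e f9 55

[0] 0x20->0x14 len=8 : 3e b8 8d 61 13 d0 58 f9
[1] 0x0d->0x1c len=8 : 50 2b a0 0f 55 d3 88 3e
[2] 0x20->0x16 len=2 : 55 d3
query mem[0x1d]=0x2b, mem[0x1c]=0x50, mem[0x23]=0x3e, mem[0x27]=0xf9, mem[0x20]=0x55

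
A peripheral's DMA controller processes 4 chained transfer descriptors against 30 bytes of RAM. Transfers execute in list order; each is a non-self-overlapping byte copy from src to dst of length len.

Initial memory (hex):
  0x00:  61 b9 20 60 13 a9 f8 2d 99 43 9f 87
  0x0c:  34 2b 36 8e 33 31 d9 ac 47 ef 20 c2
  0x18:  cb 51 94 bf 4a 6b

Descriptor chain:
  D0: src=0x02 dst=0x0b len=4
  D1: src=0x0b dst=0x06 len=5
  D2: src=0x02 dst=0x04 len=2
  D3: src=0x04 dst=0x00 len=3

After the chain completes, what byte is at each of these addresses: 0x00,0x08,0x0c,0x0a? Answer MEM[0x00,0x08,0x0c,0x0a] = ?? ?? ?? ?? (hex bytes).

D0: mem[0x0b..0x0e] <- [20 60 13 a9]
D1: mem[0x06..0x0a] <- [20 60 13 a9 8e]
D2: mem[0x04..0x05] <- [20 60]
D3: mem[0x00..0x02] <- [20 60 20]
query mem[0x00]=0x20, mem[0x08]=0x13, mem[0x0c]=0x60, mem[0x0a]=0x8e

MEM[0x00,0x08,0x0c,0x0a] = 20 13 60 8e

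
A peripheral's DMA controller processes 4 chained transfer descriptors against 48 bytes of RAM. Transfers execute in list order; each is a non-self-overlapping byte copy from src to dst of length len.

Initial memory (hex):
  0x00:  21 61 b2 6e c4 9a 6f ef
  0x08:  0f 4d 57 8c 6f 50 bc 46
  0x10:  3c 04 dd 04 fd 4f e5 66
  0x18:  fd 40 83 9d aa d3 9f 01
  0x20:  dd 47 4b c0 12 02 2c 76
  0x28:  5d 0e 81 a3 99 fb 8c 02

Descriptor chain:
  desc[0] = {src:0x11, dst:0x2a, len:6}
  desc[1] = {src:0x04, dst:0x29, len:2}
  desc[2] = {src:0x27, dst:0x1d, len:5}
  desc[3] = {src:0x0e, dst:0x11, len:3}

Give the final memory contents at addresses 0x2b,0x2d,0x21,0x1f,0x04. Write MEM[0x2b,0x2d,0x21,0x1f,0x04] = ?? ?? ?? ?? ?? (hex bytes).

D0: mem[0x2a..0x2f] <- [04 dd 04 fd 4f e5]
D1: mem[0x29..0x2a] <- [c4 9a]
D2: mem[0x1d..0x21] <- [76 5d c4 9a dd]
D3: mem[0x11..0x13] <- [bc 46 3c]
query mem[0x2b]=0xdd, mem[0x2d]=0xfd, mem[0x21]=0xdd, mem[0x1f]=0xc4, mem[0x04]=0xc4

MEM[0x2b,0x2d,0x21,0x1f,0x04] = dd fd dd c4 c4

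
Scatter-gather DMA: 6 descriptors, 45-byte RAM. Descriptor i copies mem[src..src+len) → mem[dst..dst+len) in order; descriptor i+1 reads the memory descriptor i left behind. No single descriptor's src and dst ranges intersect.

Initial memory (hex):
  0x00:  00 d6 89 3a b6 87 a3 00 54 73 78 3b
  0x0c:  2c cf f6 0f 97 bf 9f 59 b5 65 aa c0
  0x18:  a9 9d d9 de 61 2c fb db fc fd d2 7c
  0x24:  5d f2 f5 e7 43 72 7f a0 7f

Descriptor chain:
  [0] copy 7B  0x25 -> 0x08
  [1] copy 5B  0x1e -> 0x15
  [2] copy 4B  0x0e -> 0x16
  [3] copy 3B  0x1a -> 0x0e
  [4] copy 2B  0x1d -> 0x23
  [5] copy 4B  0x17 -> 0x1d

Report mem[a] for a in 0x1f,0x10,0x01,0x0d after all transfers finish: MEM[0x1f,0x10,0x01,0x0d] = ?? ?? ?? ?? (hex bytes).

D0: mem[0x08..0x0e] <- [f2 f5 e7 43 72 7f a0]
D1: mem[0x15..0x19] <- [fb db fc fd d2]
D2: mem[0x16..0x19] <- [a0 0f 97 bf]
D3: mem[0x0e..0x10] <- [d9 de 61]
D4: mem[0x23..0x24] <- [2c fb]
D5: mem[0x1d..0x20] <- [0f 97 bf d9]
query mem[0x1f]=0xbf, mem[0x10]=0x61, mem[0x01]=0xd6, mem[0x0d]=0x7f

MEM[0x1f,0x10,0x01,0x0d] = bf 61 d6 7f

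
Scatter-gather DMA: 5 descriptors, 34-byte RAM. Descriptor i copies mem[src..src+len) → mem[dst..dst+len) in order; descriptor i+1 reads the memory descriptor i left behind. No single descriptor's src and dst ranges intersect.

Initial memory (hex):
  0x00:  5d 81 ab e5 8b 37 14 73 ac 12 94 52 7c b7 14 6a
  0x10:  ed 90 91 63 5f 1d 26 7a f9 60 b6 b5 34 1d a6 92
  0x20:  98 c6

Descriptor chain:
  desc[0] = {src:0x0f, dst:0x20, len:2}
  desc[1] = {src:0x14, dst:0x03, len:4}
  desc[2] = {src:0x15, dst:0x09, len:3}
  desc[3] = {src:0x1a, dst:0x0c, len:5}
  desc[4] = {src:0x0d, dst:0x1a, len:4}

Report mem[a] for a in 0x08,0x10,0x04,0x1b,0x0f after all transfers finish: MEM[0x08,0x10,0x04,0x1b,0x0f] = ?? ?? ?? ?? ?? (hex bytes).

MEM[0x08,0x10,0x04,0x1b,0x0f] = ac a6 1d 34 1d

#0 dst[0x20+2] := {0x6a,0xed}
#1 dst[0x03+4] := {0x5f,0x1d,0x26,0x7a}
#2 dst[0x09+3] := {0x1d,0x26,0x7a}
#3 dst[0x0c+5] := {0xb6,0xb5,0x34,0x1d,0xa6}
#4 dst[0x1a+4] := {0xb5,0x34,0x1d,0xa6}
query mem[0x08]=0xac, mem[0x10]=0xa6, mem[0x04]=0x1d, mem[0x1b]=0x34, mem[0x0f]=0x1d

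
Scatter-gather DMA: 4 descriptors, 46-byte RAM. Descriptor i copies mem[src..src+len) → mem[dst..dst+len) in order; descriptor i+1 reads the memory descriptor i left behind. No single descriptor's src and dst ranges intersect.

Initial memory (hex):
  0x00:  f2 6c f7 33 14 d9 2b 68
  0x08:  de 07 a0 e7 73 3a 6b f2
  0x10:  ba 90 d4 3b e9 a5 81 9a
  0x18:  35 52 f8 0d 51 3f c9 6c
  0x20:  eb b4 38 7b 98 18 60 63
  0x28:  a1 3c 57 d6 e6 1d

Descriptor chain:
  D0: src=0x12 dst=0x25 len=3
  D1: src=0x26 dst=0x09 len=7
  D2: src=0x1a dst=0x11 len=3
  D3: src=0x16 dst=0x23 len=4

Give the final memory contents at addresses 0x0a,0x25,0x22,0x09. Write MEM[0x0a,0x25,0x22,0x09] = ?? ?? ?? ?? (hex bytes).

MEM[0x0a,0x25,0x22,0x09] = e9 35 38 3b

  after D0: wrote 3B at 0x25 = d43be9
  after D1: wrote 7B at 0x09 = 3be9a13c57d6e6
  after D2: wrote 3B at 0x11 = f80d51
  after D3: wrote 4B at 0x23 = 819a3552
query mem[0x0a]=0xe9, mem[0x25]=0x35, mem[0x22]=0x38, mem[0x09]=0x3b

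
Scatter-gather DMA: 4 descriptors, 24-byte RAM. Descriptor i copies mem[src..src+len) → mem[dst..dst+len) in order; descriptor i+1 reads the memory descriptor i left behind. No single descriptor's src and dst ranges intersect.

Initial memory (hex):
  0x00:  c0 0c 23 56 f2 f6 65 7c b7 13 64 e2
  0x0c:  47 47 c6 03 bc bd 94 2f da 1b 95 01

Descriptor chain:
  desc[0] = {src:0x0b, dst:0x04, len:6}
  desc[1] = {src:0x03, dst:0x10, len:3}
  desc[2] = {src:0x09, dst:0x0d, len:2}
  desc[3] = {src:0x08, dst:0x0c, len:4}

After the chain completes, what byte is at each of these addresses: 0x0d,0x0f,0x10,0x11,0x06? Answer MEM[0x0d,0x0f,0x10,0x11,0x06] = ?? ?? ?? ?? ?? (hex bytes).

D0: mem[0x04..0x09] <- [e2 47 47 c6 03 bc]
D1: mem[0x10..0x12] <- [56 e2 47]
D2: mem[0x0d..0x0e] <- [bc 64]
D3: mem[0x0c..0x0f] <- [03 bc 64 e2]
query mem[0x0d]=0xbc, mem[0x0f]=0xe2, mem[0x10]=0x56, mem[0x11]=0xe2, mem[0x06]=0x47

MEM[0x0d,0x0f,0x10,0x11,0x06] = bc e2 56 e2 47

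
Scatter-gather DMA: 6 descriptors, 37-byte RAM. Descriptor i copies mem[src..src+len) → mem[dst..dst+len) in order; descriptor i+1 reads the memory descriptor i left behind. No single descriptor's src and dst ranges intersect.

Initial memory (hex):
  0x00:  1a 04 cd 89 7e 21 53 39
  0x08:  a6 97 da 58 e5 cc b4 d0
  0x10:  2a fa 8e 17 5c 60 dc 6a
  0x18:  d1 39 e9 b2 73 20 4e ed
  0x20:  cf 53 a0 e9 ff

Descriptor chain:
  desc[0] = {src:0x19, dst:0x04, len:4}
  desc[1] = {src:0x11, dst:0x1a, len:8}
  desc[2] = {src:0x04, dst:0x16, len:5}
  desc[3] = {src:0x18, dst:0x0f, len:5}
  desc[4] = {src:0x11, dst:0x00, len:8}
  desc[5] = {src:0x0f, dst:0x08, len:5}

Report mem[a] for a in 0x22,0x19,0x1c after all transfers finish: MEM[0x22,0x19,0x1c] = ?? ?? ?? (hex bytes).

  after D0: wrote 4B at 0x04 = 39e9b273
  after D1: wrote 8B at 0x1a = fa8e175c60dc6ad1
  after D2: wrote 5B at 0x16 = 39e9b273a6
  after D3: wrote 5B at 0x0f = b273a68e17
  after D4: wrote 8B at 0x00 = a68e175c6039e9b2
  after D5: wrote 5B at 0x08 = b273a68e17
query mem[0x22]=0xa0, mem[0x19]=0x73, mem[0x1c]=0x17

MEM[0x22,0x19,0x1c] = a0 73 17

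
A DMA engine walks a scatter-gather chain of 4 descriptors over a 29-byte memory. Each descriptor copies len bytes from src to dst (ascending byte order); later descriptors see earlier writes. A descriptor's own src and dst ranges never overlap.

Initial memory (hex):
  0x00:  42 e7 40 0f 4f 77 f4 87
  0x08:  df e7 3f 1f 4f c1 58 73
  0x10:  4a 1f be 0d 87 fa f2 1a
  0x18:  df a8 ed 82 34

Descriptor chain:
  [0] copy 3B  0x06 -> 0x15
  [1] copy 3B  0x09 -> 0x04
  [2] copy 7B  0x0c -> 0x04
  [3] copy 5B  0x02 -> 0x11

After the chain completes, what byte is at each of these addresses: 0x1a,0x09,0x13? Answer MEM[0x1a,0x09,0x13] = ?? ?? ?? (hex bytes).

MEM[0x1a,0x09,0x13] = ed 1f 4f

[0] 0x06->0x15 len=3 : f4 87 df
[1] 0x09->0x04 len=3 : e7 3f 1f
[2] 0x0c->0x04 len=7 : 4f c1 58 73 4a 1f be
[3] 0x02->0x11 len=5 : 40 0f 4f c1 58
query mem[0x1a]=0xed, mem[0x09]=0x1f, mem[0x13]=0x4f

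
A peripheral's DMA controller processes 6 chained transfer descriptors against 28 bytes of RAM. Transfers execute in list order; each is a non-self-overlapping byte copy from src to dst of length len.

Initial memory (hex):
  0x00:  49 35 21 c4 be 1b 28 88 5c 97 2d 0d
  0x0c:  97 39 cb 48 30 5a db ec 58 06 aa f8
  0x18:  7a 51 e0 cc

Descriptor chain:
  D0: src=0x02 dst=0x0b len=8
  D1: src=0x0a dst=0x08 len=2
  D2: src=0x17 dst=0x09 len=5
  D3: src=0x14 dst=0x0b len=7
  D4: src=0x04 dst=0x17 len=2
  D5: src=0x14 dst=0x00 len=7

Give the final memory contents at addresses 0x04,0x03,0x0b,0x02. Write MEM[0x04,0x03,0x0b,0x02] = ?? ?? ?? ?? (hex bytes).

#0 dst[0x0b+8] := {0x21,0xc4,0xbe,0x1b,0x28,0x88,0x5c,0x97}
#1 dst[0x08+2] := {0x2d,0x21}
#2 dst[0x09+5] := {0xf8,0x7a,0x51,0xe0,0xcc}
#3 dst[0x0b+7] := {0x58,0x06,0xaa,0xf8,0x7a,0x51,0xe0}
#4 dst[0x17+2] := {0xbe,0x1b}
#5 dst[0x00+7] := {0x58,0x06,0xaa,0xbe,0x1b,0x51,0xe0}
query mem[0x04]=0x1b, mem[0x03]=0xbe, mem[0x0b]=0x58, mem[0x02]=0xaa

MEM[0x04,0x03,0x0b,0x02] = 1b be 58 aa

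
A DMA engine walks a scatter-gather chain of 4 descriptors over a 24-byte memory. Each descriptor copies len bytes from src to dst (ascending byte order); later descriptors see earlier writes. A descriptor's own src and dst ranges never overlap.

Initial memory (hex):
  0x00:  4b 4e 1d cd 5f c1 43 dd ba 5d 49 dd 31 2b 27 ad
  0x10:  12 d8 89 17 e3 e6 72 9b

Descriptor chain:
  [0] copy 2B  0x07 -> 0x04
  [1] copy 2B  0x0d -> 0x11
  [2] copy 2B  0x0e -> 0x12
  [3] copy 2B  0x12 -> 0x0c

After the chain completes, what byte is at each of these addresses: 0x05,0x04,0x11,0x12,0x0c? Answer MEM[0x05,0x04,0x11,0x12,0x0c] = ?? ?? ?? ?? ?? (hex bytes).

MEM[0x05,0x04,0x11,0x12,0x0c] = ba dd 2b 27 27

  after D0: wrote 2B at 0x04 = ddba
  after D1: wrote 2B at 0x11 = 2b27
  after D2: wrote 2B at 0x12 = 27ad
  after D3: wrote 2B at 0x0c = 27ad
query mem[0x05]=0xba, mem[0x04]=0xdd, mem[0x11]=0x2b, mem[0x12]=0x27, mem[0x0c]=0x27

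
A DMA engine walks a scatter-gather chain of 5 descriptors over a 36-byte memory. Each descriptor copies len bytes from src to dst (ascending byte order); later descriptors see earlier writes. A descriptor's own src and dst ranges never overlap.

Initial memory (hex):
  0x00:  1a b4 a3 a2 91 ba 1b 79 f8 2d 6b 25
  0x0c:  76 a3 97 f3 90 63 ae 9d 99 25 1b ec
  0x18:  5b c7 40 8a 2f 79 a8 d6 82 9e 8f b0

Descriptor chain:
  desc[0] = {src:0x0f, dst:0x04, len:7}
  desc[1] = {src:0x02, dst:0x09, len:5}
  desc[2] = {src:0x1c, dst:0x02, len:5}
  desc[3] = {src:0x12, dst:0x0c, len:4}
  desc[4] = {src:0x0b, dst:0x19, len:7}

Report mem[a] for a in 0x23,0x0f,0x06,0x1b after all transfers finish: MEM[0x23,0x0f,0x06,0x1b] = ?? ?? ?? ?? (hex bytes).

MEM[0x23,0x0f,0x06,0x1b] = b0 25 82 9d

#0 dst[0x04+7] := {0xf3,0x90,0x63,0xae,0x9d,0x99,0x25}
#1 dst[0x09+5] := {0xa3,0xa2,0xf3,0x90,0x63}
#2 dst[0x02+5] := {0x2f,0x79,0xa8,0xd6,0x82}
#3 dst[0x0c+4] := {0xae,0x9d,0x99,0x25}
#4 dst[0x19+7] := {0xf3,0xae,0x9d,0x99,0x25,0x90,0x63}
query mem[0x23]=0xb0, mem[0x0f]=0x25, mem[0x06]=0x82, mem[0x1b]=0x9d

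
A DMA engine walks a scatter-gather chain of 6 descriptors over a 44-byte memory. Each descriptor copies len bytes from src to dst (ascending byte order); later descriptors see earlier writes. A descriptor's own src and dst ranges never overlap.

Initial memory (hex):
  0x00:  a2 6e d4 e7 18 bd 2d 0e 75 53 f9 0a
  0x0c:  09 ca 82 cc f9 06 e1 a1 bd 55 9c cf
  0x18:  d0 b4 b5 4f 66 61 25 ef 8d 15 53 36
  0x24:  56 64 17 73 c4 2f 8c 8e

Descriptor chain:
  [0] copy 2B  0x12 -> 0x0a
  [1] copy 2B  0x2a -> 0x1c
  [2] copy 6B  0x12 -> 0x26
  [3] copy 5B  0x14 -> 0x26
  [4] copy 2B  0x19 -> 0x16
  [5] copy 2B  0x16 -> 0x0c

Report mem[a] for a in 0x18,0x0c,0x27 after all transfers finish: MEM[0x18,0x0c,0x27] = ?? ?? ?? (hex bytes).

MEM[0x18,0x0c,0x27] = d0 b4 55

[0] 0x12->0x0a len=2 : e1 a1
[1] 0x2a->0x1c len=2 : 8c 8e
[2] 0x12->0x26 len=6 : e1 a1 bd 55 9c cf
[3] 0x14->0x26 len=5 : bd 55 9c cf d0
[4] 0x19->0x16 len=2 : b4 b5
[5] 0x16->0x0c len=2 : b4 b5
query mem[0x18]=0xd0, mem[0x0c]=0xb4, mem[0x27]=0x55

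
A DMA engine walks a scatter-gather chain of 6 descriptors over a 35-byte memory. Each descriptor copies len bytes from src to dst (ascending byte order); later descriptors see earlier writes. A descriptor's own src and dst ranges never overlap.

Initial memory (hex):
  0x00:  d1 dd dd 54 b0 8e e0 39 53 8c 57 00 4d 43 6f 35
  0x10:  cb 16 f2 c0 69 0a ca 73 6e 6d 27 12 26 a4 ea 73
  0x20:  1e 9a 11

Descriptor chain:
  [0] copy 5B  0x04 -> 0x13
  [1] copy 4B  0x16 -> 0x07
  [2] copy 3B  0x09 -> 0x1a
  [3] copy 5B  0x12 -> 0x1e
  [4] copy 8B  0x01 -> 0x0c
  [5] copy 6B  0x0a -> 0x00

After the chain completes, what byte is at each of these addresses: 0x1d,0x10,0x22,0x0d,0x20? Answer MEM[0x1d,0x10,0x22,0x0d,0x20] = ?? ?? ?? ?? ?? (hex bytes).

MEM[0x1d,0x10,0x22,0x0d,0x20] = a4 8e 39 dd 8e

D0: mem[0x13..0x17] <- [b0 8e e0 39 53]
D1: mem[0x07..0x0a] <- [39 53 6e 6d]
D2: mem[0x1a..0x1c] <- [6e 6d 00]
D3: mem[0x1e..0x22] <- [f2 b0 8e e0 39]
D4: mem[0x0c..0x13] <- [dd dd 54 b0 8e e0 39 53]
D5: mem[0x00..0x05] <- [6d 00 dd dd 54 b0]
query mem[0x1d]=0xa4, mem[0x10]=0x8e, mem[0x22]=0x39, mem[0x0d]=0xdd, mem[0x20]=0x8e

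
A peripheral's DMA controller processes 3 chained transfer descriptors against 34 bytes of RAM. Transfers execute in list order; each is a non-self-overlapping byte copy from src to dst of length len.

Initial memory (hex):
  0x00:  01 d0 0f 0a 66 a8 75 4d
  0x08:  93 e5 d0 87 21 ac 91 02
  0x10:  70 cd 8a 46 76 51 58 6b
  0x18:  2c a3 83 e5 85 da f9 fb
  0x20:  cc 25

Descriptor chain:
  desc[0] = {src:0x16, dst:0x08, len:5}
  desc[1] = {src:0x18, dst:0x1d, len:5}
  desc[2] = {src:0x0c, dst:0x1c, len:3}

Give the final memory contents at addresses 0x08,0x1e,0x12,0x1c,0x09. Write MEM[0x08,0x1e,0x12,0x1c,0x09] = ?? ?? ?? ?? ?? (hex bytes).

MEM[0x08,0x1e,0x12,0x1c,0x09] = 58 91 8a 83 6b

D0: mem[0x08..0x0c] <- [58 6b 2c a3 83]
D1: mem[0x1d..0x21] <- [2c a3 83 e5 85]
D2: mem[0x1c..0x1e] <- [83 ac 91]
query mem[0x08]=0x58, mem[0x1e]=0x91, mem[0x12]=0x8a, mem[0x1c]=0x83, mem[0x09]=0x6b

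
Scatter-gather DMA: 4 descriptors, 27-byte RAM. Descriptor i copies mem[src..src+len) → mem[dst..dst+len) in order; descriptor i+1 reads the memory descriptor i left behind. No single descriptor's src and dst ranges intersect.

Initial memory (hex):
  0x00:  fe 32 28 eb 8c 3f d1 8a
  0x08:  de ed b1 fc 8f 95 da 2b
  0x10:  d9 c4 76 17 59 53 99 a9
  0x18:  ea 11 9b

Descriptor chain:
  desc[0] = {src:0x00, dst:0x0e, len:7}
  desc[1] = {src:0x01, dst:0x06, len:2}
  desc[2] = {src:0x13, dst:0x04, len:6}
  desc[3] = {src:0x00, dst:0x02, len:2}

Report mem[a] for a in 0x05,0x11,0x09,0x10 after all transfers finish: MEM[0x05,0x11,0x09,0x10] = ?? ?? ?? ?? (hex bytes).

MEM[0x05,0x11,0x09,0x10] = d1 eb ea 28

  after D0: wrote 7B at 0x0e = fe3228eb8c3fd1
  after D1: wrote 2B at 0x06 = 3228
  after D2: wrote 6B at 0x04 = 3fd15399a9ea
  after D3: wrote 2B at 0x02 = fe32
query mem[0x05]=0xd1, mem[0x11]=0xeb, mem[0x09]=0xea, mem[0x10]=0x28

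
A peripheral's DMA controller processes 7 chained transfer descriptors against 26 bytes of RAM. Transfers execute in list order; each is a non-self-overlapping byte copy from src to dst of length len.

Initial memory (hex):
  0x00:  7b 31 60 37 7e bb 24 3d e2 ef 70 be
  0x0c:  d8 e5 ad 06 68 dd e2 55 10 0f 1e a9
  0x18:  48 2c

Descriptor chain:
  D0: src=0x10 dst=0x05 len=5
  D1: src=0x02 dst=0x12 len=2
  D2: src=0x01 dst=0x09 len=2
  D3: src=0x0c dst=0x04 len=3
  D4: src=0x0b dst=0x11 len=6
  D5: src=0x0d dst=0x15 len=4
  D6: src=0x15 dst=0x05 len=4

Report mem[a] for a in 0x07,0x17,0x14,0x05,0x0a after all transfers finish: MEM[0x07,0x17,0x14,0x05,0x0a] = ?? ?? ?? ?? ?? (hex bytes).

MEM[0x07,0x17,0x14,0x05,0x0a] = 06 06 ad e5 60

#0 dst[0x05+5] := {0x68,0xdd,0xe2,0x55,0x10}
#1 dst[0x12+2] := {0x60,0x37}
#2 dst[0x09+2] := {0x31,0x60}
#3 dst[0x04+3] := {0xd8,0xe5,0xad}
#4 dst[0x11+6] := {0xbe,0xd8,0xe5,0xad,0x06,0x68}
#5 dst[0x15+4] := {0xe5,0xad,0x06,0x68}
#6 dst[0x05+4] := {0xe5,0xad,0x06,0x68}
query mem[0x07]=0x06, mem[0x17]=0x06, mem[0x14]=0xad, mem[0x05]=0xe5, mem[0x0a]=0x60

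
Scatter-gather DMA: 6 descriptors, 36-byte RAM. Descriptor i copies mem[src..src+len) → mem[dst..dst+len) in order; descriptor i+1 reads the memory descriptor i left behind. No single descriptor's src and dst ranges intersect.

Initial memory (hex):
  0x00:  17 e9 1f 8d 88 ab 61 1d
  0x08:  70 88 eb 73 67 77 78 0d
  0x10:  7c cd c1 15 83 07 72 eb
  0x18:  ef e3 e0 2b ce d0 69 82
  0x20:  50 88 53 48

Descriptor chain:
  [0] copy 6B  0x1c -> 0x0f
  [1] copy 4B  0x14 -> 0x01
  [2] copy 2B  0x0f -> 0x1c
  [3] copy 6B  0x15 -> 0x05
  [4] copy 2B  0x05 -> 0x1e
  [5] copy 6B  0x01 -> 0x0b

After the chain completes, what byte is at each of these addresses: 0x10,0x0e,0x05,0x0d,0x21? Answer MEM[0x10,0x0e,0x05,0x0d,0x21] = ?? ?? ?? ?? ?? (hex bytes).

MEM[0x10,0x0e,0x05,0x0d,0x21] = 72 eb 07 72 88

  after D0: wrote 6B at 0x0f = ced069825088
  after D1: wrote 4B at 0x01 = 880772eb
  after D2: wrote 2B at 0x1c = ced0
  after D3: wrote 6B at 0x05 = 0772ebefe3e0
  after D4: wrote 2B at 0x1e = 0772
  after D5: wrote 6B at 0x0b = 880772eb0772
query mem[0x10]=0x72, mem[0x0e]=0xeb, mem[0x05]=0x07, mem[0x0d]=0x72, mem[0x21]=0x88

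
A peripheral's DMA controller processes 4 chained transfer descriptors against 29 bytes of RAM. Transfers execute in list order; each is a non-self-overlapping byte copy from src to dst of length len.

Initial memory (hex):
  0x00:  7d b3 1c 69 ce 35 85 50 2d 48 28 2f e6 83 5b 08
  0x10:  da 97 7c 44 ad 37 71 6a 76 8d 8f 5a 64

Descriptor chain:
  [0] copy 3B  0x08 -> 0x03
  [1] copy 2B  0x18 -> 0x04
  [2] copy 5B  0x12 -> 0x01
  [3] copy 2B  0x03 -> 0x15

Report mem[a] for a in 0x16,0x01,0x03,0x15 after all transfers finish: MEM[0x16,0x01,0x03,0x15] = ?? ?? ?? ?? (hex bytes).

D0: mem[0x03..0x05] <- [2d 48 28]
D1: mem[0x04..0x05] <- [76 8d]
D2: mem[0x01..0x05] <- [7c 44 ad 37 71]
D3: mem[0x15..0x16] <- [ad 37]
query mem[0x16]=0x37, mem[0x01]=0x7c, mem[0x03]=0xad, mem[0x15]=0xad

MEM[0x16,0x01,0x03,0x15] = 37 7c ad ad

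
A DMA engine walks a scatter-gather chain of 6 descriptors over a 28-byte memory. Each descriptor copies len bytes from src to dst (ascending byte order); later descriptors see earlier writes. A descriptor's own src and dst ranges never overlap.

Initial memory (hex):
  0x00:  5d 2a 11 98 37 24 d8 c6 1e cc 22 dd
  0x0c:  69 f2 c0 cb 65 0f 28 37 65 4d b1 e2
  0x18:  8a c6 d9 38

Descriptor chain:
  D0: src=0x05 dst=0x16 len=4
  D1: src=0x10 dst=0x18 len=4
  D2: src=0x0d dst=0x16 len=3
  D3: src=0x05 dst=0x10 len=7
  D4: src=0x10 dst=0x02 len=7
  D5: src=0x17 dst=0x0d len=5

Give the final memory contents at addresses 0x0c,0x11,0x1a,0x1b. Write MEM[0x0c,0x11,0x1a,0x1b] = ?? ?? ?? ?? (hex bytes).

  after D0: wrote 4B at 0x16 = 24d8c61e
  after D1: wrote 4B at 0x18 = 650f2837
  after D2: wrote 3B at 0x16 = f2c0cb
  after D3: wrote 7B at 0x10 = 24d8c61ecc22dd
  after D4: wrote 7B at 0x02 = 24d8c61ecc22dd
  after D5: wrote 5B at 0x0d = c0cb0f2837
query mem[0x0c]=0x69, mem[0x11]=0x37, mem[0x1a]=0x28, mem[0x1b]=0x37

MEM[0x0c,0x11,0x1a,0x1b] = 69 37 28 37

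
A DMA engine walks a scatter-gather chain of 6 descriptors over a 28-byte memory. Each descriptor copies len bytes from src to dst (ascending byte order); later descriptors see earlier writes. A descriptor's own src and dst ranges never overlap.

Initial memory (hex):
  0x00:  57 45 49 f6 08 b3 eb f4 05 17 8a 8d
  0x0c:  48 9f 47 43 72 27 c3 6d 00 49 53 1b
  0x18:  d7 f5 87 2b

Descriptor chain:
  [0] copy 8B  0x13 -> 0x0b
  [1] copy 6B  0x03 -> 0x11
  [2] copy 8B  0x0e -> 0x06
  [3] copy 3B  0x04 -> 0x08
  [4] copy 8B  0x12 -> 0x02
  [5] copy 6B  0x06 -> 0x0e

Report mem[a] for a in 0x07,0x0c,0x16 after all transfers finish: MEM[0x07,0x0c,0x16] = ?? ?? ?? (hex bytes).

D0: mem[0x0b..0x12] <- [6d 00 49 53 1b d7 f5 87]
D1: mem[0x11..0x16] <- [f6 08 b3 eb f4 05]
D2: mem[0x06..0x0d] <- [53 1b d7 f6 08 b3 eb f4]
D3: mem[0x08..0x0a] <- [08 b3 53]
D4: mem[0x02..0x09] <- [08 b3 eb f4 05 1b d7 f5]
D5: mem[0x0e..0x13] <- [05 1b d7 f5 53 b3]
query mem[0x07]=0x1b, mem[0x0c]=0xeb, mem[0x16]=0x05

MEM[0x07,0x0c,0x16] = 1b eb 05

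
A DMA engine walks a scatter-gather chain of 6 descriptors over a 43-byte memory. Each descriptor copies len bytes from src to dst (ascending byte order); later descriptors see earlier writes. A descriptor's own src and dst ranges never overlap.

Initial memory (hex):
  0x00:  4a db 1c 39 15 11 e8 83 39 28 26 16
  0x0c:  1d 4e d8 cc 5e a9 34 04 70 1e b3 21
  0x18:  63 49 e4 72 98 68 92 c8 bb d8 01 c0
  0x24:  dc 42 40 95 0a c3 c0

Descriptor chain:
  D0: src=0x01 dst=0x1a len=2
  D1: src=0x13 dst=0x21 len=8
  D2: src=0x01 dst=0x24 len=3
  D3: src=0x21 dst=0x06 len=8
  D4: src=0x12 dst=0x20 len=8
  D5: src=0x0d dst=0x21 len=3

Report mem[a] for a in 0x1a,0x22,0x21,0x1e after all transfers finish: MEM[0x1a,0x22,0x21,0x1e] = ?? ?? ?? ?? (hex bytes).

MEM[0x1a,0x22,0x21,0x1e] = db d8 db 92

  after D0: wrote 2B at 0x1a = db1c
  after D1: wrote 8B at 0x21 = 04701eb3216349db
  after D2: wrote 3B at 0x24 = db1c39
  after D3: wrote 8B at 0x06 = 04701edb1c3949db
  after D4: wrote 8B at 0x20 = 3404701eb3216349
  after D5: wrote 3B at 0x21 = dbd8cc
query mem[0x1a]=0xdb, mem[0x22]=0xd8, mem[0x21]=0xdb, mem[0x1e]=0x92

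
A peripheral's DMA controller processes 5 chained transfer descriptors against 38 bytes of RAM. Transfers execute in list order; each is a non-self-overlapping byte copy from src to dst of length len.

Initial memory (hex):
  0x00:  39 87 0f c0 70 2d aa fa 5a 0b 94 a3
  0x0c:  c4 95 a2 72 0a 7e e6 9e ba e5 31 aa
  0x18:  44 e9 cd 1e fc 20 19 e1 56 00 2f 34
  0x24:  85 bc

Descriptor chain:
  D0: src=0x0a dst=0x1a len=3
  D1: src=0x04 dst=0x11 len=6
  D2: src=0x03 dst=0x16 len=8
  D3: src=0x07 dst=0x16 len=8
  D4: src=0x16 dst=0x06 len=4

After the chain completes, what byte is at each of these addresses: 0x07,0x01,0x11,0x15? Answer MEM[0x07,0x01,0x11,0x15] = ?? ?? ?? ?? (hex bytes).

MEM[0x07,0x01,0x11,0x15] = 5a 87 70 5a

#0 dst[0x1a+3] := {0x94,0xa3,0xc4}
#1 dst[0x11+6] := {0x70,0x2d,0xaa,0xfa,0x5a,0x0b}
#2 dst[0x16+8] := {0xc0,0x70,0x2d,0xaa,0xfa,0x5a,0x0b,0x94}
#3 dst[0x16+8] := {0xfa,0x5a,0x0b,0x94,0xa3,0xc4,0x95,0xa2}
#4 dst[0x06+4] := {0xfa,0x5a,0x0b,0x94}
query mem[0x07]=0x5a, mem[0x01]=0x87, mem[0x11]=0x70, mem[0x15]=0x5a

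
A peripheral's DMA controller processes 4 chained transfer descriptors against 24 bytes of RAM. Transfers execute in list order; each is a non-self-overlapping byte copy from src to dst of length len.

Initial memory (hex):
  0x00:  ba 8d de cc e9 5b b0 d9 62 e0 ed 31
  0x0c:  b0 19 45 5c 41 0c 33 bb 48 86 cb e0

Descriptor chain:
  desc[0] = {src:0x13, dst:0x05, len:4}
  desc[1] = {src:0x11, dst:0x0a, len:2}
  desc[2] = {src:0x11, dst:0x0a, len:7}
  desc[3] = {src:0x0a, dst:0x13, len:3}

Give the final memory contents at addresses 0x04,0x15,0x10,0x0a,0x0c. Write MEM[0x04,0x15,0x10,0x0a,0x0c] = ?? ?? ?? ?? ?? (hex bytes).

[0] 0x13->0x05 len=4 : bb 48 86 cb
[1] 0x11->0x0a len=2 : 0c 33
[2] 0x11->0x0a len=7 : 0c 33 bb 48 86 cb e0
[3] 0x0a->0x13 len=3 : 0c 33 bb
query mem[0x04]=0xe9, mem[0x15]=0xbb, mem[0x10]=0xe0, mem[0x0a]=0x0c, mem[0x0c]=0xbb

MEM[0x04,0x15,0x10,0x0a,0x0c] = e9 bb e0 0c bb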